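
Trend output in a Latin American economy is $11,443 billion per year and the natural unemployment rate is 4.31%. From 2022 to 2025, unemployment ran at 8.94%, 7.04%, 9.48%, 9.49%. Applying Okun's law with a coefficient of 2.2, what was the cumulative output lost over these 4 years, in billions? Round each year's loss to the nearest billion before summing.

$4,459 billion

Year 2022: gap = -2.2 × (8.94 - 4.31) = -10.186%, loss ≈ 11443 × 10.186/100 ≈ 1166.
Year 2023: gap = -2.2 × (7.04 - 4.31) = -6.006%, loss ≈ 11443 × 6.006/100 ≈ 687.
Year 2024: gap = -2.2 × (9.48 - 4.31) = -11.374%, loss ≈ 11443 × 11.374/100 ≈ 1302.
Year 2025: gap = -2.2 × (9.49 - 4.31) = -11.396%, loss ≈ 11443 × 11.396/100 ≈ 1304.
Total lost output = 1166 + 687 + 1302 + 1304 = 4459 billion.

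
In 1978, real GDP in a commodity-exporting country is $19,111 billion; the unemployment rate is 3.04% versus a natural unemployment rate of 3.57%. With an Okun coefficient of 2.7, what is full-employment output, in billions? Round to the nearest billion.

Unemployment gap = 3.04 - 3.57 = -0.53 points, so output gap = -2.7 × (-0.53) = 1.431%.
Since Y = Y* × (1 + gap/100), Y* = 19111/1.01431 ≈ 18841 billion.

$18,841 billion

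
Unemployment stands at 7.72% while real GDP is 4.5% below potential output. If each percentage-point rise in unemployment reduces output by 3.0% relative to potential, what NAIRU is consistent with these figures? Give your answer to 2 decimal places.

From Okun's law, u - u* = -(output gap)/β = -(-4.5)/3.0 = 1.5 points.
So u* = 7.72 - 1.5 = 6.22%.

6.22%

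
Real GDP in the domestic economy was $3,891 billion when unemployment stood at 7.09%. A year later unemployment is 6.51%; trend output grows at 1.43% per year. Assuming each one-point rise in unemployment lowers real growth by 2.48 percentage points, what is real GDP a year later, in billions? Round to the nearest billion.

Δu = 6.51 - 7.09 = -0.58 points.
Okun's law (growth form): g_Y = g_Y* - β × Δu = 1.43 - 2.48 × (-0.58) = 1.43 + 1.4384 = 2.8684%.
Real GDP in the next year = 3891 × (1 + 2.8684/100) = 3891 × 1.028684 ≈ 4003 billion.

$4,003 billion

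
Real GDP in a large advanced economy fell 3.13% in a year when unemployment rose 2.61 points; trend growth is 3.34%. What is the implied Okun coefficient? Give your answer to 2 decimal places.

Growth form: g_Y = g_Y* - β × Δu, so β = (g_Y* - g_Y)/Δu.
β = (3.34 + 3.13)/2.61 = 6.47/2.61 = 2.48.

β ≈ 2.48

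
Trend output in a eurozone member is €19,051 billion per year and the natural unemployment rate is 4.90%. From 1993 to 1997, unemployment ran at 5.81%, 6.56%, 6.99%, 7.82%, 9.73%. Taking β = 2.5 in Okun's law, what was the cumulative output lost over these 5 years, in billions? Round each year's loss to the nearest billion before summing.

€5,910 billion

Year 1993: gap = -2.5 × (5.81 - 4.9) = -2.275%, loss ≈ 19051 × 2.275/100 ≈ 433.
Year 1994: gap = -2.5 × (6.56 - 4.9) = -4.15%, loss ≈ 19051 × 4.15/100 ≈ 791.
Year 1995: gap = -2.5 × (6.99 - 4.9) = -5.225%, loss ≈ 19051 × 5.225/100 ≈ 995.
Year 1996: gap = -2.5 × (7.82 - 4.9) = -7.3%, loss ≈ 19051 × 7.3/100 ≈ 1391.
Year 1997: gap = -2.5 × (9.73 - 4.9) = -12.075%, loss ≈ 19051 × 12.075/100 ≈ 2300.
Total lost output = 433 + 791 + 995 + 1391 + 2300 = 5910 billion.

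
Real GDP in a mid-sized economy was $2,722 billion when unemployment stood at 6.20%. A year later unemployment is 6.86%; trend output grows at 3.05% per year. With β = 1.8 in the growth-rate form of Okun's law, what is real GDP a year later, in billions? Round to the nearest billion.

Δu = 6.86 - 6.2 = 0.66 points.
Okun's law (growth form): g_Y = g_Y* - β × Δu = 3.05 - 1.8 × (0.66) = 3.05 - 1.188 = 1.862%.
Real GDP in the next year = 2722 × (1 + 1.862/100) = 2722 × 1.01862 ≈ 2773 billion.

$2,773 billion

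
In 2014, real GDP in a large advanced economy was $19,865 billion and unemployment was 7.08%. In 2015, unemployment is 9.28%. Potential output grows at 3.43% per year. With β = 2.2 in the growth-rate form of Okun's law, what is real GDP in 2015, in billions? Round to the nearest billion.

Δu = 9.28 - 7.08 = 2.2 points.
Okun's law (growth form): g_Y = g_Y* - β × Δu = 3.43 - 2.2 × (2.20) = 3.43 - 4.84 = -1.41%.
Real GDP in the next year = 19865 × (1 - 1.41/100) = 19865 × 0.9859 ≈ 19585 billion.

$19,585 billion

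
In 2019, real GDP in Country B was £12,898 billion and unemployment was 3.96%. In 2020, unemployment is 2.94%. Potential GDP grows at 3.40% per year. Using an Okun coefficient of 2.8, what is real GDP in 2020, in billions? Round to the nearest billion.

Δu = 2.94 - 3.96 = -1.02 points.
Okun's law (growth form): g_Y = g_Y* - β × Δu = 3.40 - 2.8 × (-1.02) = 3.4 + 2.856 = 6.256%.
Real GDP in the next year = 12898 × (1 + 6.256/100) = 12898 × 1.06256 ≈ 13705 billion.

£13,705 billion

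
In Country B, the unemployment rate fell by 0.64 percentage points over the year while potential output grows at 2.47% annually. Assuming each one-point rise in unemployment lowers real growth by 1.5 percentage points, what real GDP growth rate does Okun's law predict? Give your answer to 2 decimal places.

3.43%

Growth-rate Okun's law: g_Y = g_Y* - β × Δu.
g_Y = 2.47 - 1.5 × (-0.64) = 2.47 + 0.96 = 3.43%, i.e. 3.43% to 2 d.p.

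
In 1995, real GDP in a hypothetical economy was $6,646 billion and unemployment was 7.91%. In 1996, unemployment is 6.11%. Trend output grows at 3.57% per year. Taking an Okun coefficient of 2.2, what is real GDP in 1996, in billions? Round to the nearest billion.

$7,146 billion

Δu = 6.11 - 7.91 = -1.8 points.
Okun's law (growth form): g_Y = g_Y* - β × Δu = 3.57 - 2.2 × (-1.80) = 3.57 + 3.96 = 7.53%.
Real GDP in the next year = 6646 × (1 + 7.53/100) = 6646 × 1.0753 ≈ 7146 billion.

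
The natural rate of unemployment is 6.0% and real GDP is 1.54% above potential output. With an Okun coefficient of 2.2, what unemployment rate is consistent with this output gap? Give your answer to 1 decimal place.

From Okun's law, u - u* = -(output gap)/β = -(1.54)/2.2 = -0.7 points.
So u = 6 - 0.7 = 5.3%.

5.3%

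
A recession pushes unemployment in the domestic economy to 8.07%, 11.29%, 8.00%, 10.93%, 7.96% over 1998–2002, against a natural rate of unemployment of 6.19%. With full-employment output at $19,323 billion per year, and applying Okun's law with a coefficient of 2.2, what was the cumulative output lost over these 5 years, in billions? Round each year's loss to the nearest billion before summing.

$6,503 billion

Year 1998: gap = -2.2 × (8.07 - 6.19) = -4.136%, loss ≈ 19323 × 4.136/100 ≈ 799.
Year 1999: gap = -2.2 × (11.29 - 6.19) = -11.22%, loss ≈ 19323 × 11.22/100 ≈ 2168.
Year 2000: gap = -2.2 × (8 - 6.19) = -3.982%, loss ≈ 19323 × 3.982/100 ≈ 769.
Year 2001: gap = -2.2 × (10.93 - 6.19) = -10.428%, loss ≈ 19323 × 10.428/100 ≈ 2015.
Year 2002: gap = -2.2 × (7.96 - 6.19) = -3.894%, loss ≈ 19323 × 3.894/100 ≈ 752.
Total lost output = 799 + 2168 + 769 + 2015 + 752 = 6503 billion.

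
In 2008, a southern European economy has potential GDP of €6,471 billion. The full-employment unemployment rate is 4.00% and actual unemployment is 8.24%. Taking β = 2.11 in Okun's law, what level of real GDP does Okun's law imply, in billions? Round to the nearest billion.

€5,892 billion

Unemployment gap = 8.24 - 4 = 4.24 points, so the output gap is -2.11 × 4.24 = -8.9464%.
Actual GDP = 6471 × (1 - 8.9464/100) = 6471 × 0.910536 ≈ 5892 billion.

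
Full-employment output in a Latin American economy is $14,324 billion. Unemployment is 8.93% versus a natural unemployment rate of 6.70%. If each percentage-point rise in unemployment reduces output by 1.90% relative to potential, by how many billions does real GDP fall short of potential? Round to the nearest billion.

$607 billion

Output gap = -1.90 × (8.93 - 6.7) = -1.9 × 2.23 = -4.237%.
Actual GDP ≈ 14324 × 0.95763 ≈ 13717 billion, so the shortfall is 14324 - 13717 = 607 billion.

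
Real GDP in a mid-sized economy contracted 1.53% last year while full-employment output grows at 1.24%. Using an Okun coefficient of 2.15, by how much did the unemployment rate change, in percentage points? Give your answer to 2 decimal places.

Growth-rate Okun's law: g_Y = g_Y* - β × Δu, so Δu = (g_Y* - g_Y)/β.
Δu = (1.24 + 1.53)/2.15 = 2.77/2.15 = 1.29 percentage points.

1.29 percentage points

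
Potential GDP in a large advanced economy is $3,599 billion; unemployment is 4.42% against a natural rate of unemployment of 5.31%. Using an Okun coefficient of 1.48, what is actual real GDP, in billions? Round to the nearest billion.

Unemployment gap = 4.42 - 5.31 = -0.89 points, so the output gap is -1.48 × (-0.89) = 1.3172%.
Actual GDP = 3599 × (1 + 1.3172/100) = 3599 × 1.013172 ≈ 3646 billion.

$3,646 billion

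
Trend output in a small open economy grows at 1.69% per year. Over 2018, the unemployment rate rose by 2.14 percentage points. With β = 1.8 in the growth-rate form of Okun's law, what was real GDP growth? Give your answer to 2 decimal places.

-2.16%

Growth-rate Okun's law: g_Y = g_Y* - β × Δu.
g_Y = 1.69 - 1.8 × (2.14) = 1.69 - 3.852 = -2.162%, i.e. -2.16% to 2 d.p.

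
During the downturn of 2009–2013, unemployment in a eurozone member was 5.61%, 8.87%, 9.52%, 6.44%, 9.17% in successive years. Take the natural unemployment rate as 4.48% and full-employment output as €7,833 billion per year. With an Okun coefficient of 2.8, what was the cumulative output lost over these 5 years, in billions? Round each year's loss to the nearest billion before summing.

Year 2009: gap = -2.8 × (5.61 - 4.48) = -3.164%, loss ≈ 7833 × 3.164/100 ≈ 248.
Year 2010: gap = -2.8 × (8.87 - 4.48) = -12.292%, loss ≈ 7833 × 12.292/100 ≈ 963.
Year 2011: gap = -2.8 × (9.52 - 4.48) = -14.112%, loss ≈ 7833 × 14.112/100 ≈ 1105.
Year 2012: gap = -2.8 × (6.44 - 4.48) = -5.488%, loss ≈ 7833 × 5.488/100 ≈ 430.
Year 2013: gap = -2.8 × (9.17 - 4.48) = -13.132%, loss ≈ 7833 × 13.132/100 ≈ 1029.
Total lost output = 248 + 963 + 1105 + 430 + 1029 = 3775 billion.

€3,775 billion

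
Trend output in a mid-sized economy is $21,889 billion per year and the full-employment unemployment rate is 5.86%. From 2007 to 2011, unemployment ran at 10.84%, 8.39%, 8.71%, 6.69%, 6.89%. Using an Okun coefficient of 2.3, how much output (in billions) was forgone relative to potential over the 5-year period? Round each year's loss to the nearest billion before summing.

$6,153 billion

Year 2007: gap = -2.3 × (10.84 - 5.86) = -11.454%, loss ≈ 21889 × 11.454/100 ≈ 2507.
Year 2008: gap = -2.3 × (8.39 - 5.86) = -5.819%, loss ≈ 21889 × 5.819/100 ≈ 1274.
Year 2009: gap = -2.3 × (8.71 - 5.86) = -6.555%, loss ≈ 21889 × 6.555/100 ≈ 1435.
Year 2010: gap = -2.3 × (6.69 - 5.86) = -1.909%, loss ≈ 21889 × 1.909/100 ≈ 418.
Year 2011: gap = -2.3 × (6.89 - 5.86) = -2.369%, loss ≈ 21889 × 2.369/100 ≈ 519.
Total lost output = 2507 + 1274 + 1435 + 418 + 519 = 6153 billion.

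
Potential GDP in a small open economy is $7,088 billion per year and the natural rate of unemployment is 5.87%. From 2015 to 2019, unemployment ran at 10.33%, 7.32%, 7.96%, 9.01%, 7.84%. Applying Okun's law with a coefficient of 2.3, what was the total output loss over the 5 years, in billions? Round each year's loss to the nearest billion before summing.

$2,137 billion

Year 2015: gap = -2.3 × (10.33 - 5.87) = -10.258%, loss ≈ 7088 × 10.258/100 ≈ 727.
Year 2016: gap = -2.3 × (7.32 - 5.87) = -3.335%, loss ≈ 7088 × 3.335/100 ≈ 236.
Year 2017: gap = -2.3 × (7.96 - 5.87) = -4.807%, loss ≈ 7088 × 4.807/100 ≈ 341.
Year 2018: gap = -2.3 × (9.01 - 5.87) = -7.222%, loss ≈ 7088 × 7.222/100 ≈ 512.
Year 2019: gap = -2.3 × (7.84 - 5.87) = -4.531%, loss ≈ 7088 × 4.531/100 ≈ 321.
Total lost output = 727 + 236 + 341 + 512 + 321 = 2137 billion.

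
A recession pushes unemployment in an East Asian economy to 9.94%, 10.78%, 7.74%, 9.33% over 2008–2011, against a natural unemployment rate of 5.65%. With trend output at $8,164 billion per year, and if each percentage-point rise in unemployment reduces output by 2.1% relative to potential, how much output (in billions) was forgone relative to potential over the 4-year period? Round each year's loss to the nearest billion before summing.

$2,604 billion

Year 2008: gap = -2.1 × (9.94 - 5.65) = -9.009%, loss ≈ 8164 × 9.009/100 ≈ 735.
Year 2009: gap = -2.1 × (10.78 - 5.65) = -10.773%, loss ≈ 8164 × 10.773/100 ≈ 880.
Year 2010: gap = -2.1 × (7.74 - 5.65) = -4.389%, loss ≈ 8164 × 4.389/100 ≈ 358.
Year 2011: gap = -2.1 × (9.33 - 5.65) = -7.728%, loss ≈ 8164 × 7.728/100 ≈ 631.
Total lost output = 735 + 880 + 358 + 631 = 2604 billion.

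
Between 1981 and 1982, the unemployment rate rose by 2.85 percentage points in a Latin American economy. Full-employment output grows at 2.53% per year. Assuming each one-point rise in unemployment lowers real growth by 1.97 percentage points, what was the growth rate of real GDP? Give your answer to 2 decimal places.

Growth-rate Okun's law: g_Y = g_Y* - β × Δu.
g_Y = 2.53 - 1.97 × (2.85) = 2.53 - 5.6145 = -3.0845%, i.e. -3.08% to 2 d.p.

-3.08%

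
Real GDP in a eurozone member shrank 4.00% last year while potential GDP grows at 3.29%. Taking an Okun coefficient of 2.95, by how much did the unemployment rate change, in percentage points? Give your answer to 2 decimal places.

Growth-rate Okun's law: g_Y = g_Y* - β × Δu, so Δu = (g_Y* - g_Y)/β.
Δu = (3.29 + 4)/2.95 = 7.29/2.95 = 2.47 percentage points.

2.47 percentage points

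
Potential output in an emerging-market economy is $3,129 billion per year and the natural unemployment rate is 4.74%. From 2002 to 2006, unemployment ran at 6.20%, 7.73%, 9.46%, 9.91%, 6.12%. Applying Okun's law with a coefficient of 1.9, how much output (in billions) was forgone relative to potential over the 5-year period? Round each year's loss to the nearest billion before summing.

Year 2002: gap = -1.9 × (6.2 - 4.74) = -2.774%, loss ≈ 3129 × 2.774/100 ≈ 87.
Year 2003: gap = -1.9 × (7.73 - 4.74) = -5.681%, loss ≈ 3129 × 5.681/100 ≈ 178.
Year 2004: gap = -1.9 × (9.46 - 4.74) = -8.968%, loss ≈ 3129 × 8.968/100 ≈ 281.
Year 2005: gap = -1.9 × (9.91 - 4.74) = -9.823%, loss ≈ 3129 × 9.823/100 ≈ 307.
Year 2006: gap = -1.9 × (6.12 - 4.74) = -2.622%, loss ≈ 3129 × 2.622/100 ≈ 82.
Total lost output = 87 + 178 + 281 + 307 + 82 = 935 billion.

$935 billion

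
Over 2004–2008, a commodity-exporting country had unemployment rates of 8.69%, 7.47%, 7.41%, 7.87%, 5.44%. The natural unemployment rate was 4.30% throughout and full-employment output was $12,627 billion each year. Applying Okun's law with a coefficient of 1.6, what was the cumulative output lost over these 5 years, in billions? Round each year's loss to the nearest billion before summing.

Year 2004: gap = -1.6 × (8.69 - 4.3) = -7.024%, loss ≈ 12627 × 7.024/100 ≈ 887.
Year 2005: gap = -1.6 × (7.47 - 4.3) = -5.072%, loss ≈ 12627 × 5.072/100 ≈ 640.
Year 2006: gap = -1.6 × (7.41 - 4.3) = -4.976%, loss ≈ 12627 × 4.976/100 ≈ 628.
Year 2007: gap = -1.6 × (7.87 - 4.3) = -5.712%, loss ≈ 12627 × 5.712/100 ≈ 721.
Year 2008: gap = -1.6 × (5.44 - 4.3) = -1.824%, loss ≈ 12627 × 1.824/100 ≈ 230.
Total lost output = 887 + 640 + 628 + 721 + 230 = 3106 billion.

$3,106 billion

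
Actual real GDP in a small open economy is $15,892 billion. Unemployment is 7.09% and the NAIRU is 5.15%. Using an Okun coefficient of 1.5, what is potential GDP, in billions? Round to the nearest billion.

Unemployment gap = 7.09 - 5.15 = 1.94 points, so output gap = -1.5 × 1.94 = -2.91%.
Since Y = Y* × (1 + gap/100), Y* = 15892/0.9709 ≈ 16368 billion.

$16,368 billion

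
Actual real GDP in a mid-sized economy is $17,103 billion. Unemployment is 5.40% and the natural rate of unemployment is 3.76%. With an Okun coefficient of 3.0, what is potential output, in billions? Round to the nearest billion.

$17,988 billion

Unemployment gap = 5.4 - 3.76 = 1.64 points, so output gap = -3 × 1.64 = -4.92%.
Since Y = Y* × (1 + gap/100), Y* = 17103/0.9508 ≈ 17988 billion.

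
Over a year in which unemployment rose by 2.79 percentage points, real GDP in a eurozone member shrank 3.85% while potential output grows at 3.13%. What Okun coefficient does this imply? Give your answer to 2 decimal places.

Growth form: g_Y = g_Y* - β × Δu, so β = (g_Y* - g_Y)/Δu.
β = (3.13 + 3.85)/2.79 = 6.98/2.79 = 2.50.

β ≈ 2.50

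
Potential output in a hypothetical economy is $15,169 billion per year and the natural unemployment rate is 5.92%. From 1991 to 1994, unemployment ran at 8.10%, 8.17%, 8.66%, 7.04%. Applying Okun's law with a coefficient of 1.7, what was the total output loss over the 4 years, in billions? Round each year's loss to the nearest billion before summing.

$2,138 billion

Year 1991: gap = -1.7 × (8.1 - 5.92) = -3.706%, loss ≈ 15169 × 3.706/100 ≈ 562.
Year 1992: gap = -1.7 × (8.17 - 5.92) = -3.825%, loss ≈ 15169 × 3.825/100 ≈ 580.
Year 1993: gap = -1.7 × (8.66 - 5.92) = -4.658%, loss ≈ 15169 × 4.658/100 ≈ 707.
Year 1994: gap = -1.7 × (7.04 - 5.92) = -1.904%, loss ≈ 15169 × 1.904/100 ≈ 289.
Total lost output = 562 + 580 + 707 + 289 = 2138 billion.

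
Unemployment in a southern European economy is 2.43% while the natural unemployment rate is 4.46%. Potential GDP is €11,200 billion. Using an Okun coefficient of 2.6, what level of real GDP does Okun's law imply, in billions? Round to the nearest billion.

Unemployment gap = 2.43 - 4.46 = -2.03 points, so the output gap is -2.6 × (-2.03) = 5.278%.
Actual GDP = 11200 × (1 + 5.278/100) = 11200 × 1.05278 ≈ 11791 billion.

€11,791 billion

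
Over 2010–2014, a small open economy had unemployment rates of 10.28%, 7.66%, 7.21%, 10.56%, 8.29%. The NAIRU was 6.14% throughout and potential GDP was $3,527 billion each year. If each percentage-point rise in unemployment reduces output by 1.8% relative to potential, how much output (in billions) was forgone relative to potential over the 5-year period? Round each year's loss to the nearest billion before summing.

$844 billion

Year 2010: gap = -1.8 × (10.28 - 6.14) = -7.452%, loss ≈ 3527 × 7.452/100 ≈ 263.
Year 2011: gap = -1.8 × (7.66 - 6.14) = -2.736%, loss ≈ 3527 × 2.736/100 ≈ 96.
Year 2012: gap = -1.8 × (7.21 - 6.14) = -1.926%, loss ≈ 3527 × 1.926/100 ≈ 68.
Year 2013: gap = -1.8 × (10.56 - 6.14) = -7.956%, loss ≈ 3527 × 7.956/100 ≈ 281.
Year 2014: gap = -1.8 × (8.29 - 6.14) = -3.87%, loss ≈ 3527 × 3.87/100 ≈ 136.
Total lost output = 263 + 96 + 68 + 281 + 136 = 844 billion.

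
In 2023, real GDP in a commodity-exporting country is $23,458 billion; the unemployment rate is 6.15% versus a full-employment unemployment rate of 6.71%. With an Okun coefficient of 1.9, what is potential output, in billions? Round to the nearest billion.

Unemployment gap = 6.15 - 6.71 = -0.56 points, so output gap = -1.9 × (-0.56) = 1.064%.
Since Y = Y* × (1 + gap/100), Y* = 23458/1.01064 ≈ 23211 billion.

$23,211 billion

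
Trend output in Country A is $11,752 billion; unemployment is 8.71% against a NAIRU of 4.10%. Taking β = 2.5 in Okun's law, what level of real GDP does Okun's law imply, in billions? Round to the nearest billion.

Unemployment gap = 8.71 - 4.1 = 4.61 points, so the output gap is -2.5 × 4.61 = -11.525%.
Actual GDP = 11752 × (1 - 11.525/100) = 11752 × 0.88475 ≈ 10398 billion.

$10,398 billion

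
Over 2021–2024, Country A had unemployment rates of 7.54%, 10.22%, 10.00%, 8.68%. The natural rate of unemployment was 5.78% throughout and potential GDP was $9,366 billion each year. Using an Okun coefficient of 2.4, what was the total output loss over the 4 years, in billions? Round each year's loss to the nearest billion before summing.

Year 2021: gap = -2.4 × (7.54 - 5.78) = -4.224%, loss ≈ 9366 × 4.224/100 ≈ 396.
Year 2022: gap = -2.4 × (10.22 - 5.78) = -10.656%, loss ≈ 9366 × 10.656/100 ≈ 998.
Year 2023: gap = -2.4 × (10 - 5.78) = -10.128%, loss ≈ 9366 × 10.128/100 ≈ 949.
Year 2024: gap = -2.4 × (8.68 - 5.78) = -6.96%, loss ≈ 9366 × 6.96/100 ≈ 652.
Total lost output = 396 + 998 + 949 + 652 = 2995 billion.

$2,995 billion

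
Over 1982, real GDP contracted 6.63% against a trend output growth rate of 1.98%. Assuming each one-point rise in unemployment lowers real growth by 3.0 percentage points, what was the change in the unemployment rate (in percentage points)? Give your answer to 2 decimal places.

2.87 percentage points

Growth-rate Okun's law: g_Y = g_Y* - β × Δu, so Δu = (g_Y* - g_Y)/β.
Δu = (1.98 + 6.63)/3.0 = 8.61/3.0 = 2.87 percentage points.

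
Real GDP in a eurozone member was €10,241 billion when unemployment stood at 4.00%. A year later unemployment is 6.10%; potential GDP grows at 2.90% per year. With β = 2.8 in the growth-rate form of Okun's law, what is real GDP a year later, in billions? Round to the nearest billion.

€9,936 billion

Δu = 6.1 - 4 = 2.1 points.
Okun's law (growth form): g_Y = g_Y* - β × Δu = 2.90 - 2.8 × (2.10) = 2.9 - 5.88 = -2.98%.
Real GDP in the next year = 10241 × (1 - 2.98/100) = 10241 × 0.9702 ≈ 9936 billion.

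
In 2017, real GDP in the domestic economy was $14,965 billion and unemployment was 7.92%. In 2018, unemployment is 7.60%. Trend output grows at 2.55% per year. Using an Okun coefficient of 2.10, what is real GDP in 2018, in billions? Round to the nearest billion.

Δu = 7.6 - 7.92 = -0.32 points.
Okun's law (growth form): g_Y = g_Y* - β × Δu = 2.55 - 2.10 × (-0.32) = 2.55 + 0.672 = 3.222%.
Real GDP in the next year = 14965 × (1 + 3.222/100) = 14965 × 1.03222 ≈ 15447 billion.

$15,447 billion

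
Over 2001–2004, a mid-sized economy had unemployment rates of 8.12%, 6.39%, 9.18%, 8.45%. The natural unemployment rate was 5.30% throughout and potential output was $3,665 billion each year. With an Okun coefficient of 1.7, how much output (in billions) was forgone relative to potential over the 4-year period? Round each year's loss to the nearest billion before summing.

Year 2001: gap = -1.7 × (8.12 - 5.3) = -4.794%, loss ≈ 3665 × 4.794/100 ≈ 176.
Year 2002: gap = -1.7 × (6.39 - 5.3) = -1.853%, loss ≈ 3665 × 1.853/100 ≈ 68.
Year 2003: gap = -1.7 × (9.18 - 5.3) = -6.596%, loss ≈ 3665 × 6.596/100 ≈ 242.
Year 2004: gap = -1.7 × (8.45 - 5.3) = -5.355%, loss ≈ 3665 × 5.355/100 ≈ 196.
Total lost output = 176 + 68 + 242 + 196 = 682 billion.

$682 billion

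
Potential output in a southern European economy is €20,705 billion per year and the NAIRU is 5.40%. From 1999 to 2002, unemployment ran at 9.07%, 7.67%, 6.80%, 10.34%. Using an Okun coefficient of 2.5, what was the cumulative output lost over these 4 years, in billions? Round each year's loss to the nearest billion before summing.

€6,357 billion

Year 1999: gap = -2.5 × (9.07 - 5.4) = -9.175%, loss ≈ 20705 × 9.175/100 ≈ 1900.
Year 2000: gap = -2.5 × (7.67 - 5.4) = -5.675%, loss ≈ 20705 × 5.675/100 ≈ 1175.
Year 2001: gap = -2.5 × (6.8 - 5.4) = -3.5%, loss ≈ 20705 × 3.5/100 ≈ 725.
Year 2002: gap = -2.5 × (10.34 - 5.4) = -12.35%, loss ≈ 20705 × 12.35/100 ≈ 2557.
Total lost output = 1900 + 1175 + 725 + 2557 = 6357 billion.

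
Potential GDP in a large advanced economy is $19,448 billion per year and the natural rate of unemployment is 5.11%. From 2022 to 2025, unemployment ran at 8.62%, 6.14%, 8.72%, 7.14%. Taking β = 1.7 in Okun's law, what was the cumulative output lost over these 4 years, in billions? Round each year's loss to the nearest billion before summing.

Year 2022: gap = -1.7 × (8.62 - 5.11) = -5.967%, loss ≈ 19448 × 5.967/100 ≈ 1160.
Year 2023: gap = -1.7 × (6.14 - 5.11) = -1.751%, loss ≈ 19448 × 1.751/100 ≈ 341.
Year 2024: gap = -1.7 × (8.72 - 5.11) = -6.137%, loss ≈ 19448 × 6.137/100 ≈ 1194.
Year 2025: gap = -1.7 × (7.14 - 5.11) = -3.451%, loss ≈ 19448 × 3.451/100 ≈ 671.
Total lost output = 1160 + 341 + 1194 + 671 = 3366 billion.

$3,366 billion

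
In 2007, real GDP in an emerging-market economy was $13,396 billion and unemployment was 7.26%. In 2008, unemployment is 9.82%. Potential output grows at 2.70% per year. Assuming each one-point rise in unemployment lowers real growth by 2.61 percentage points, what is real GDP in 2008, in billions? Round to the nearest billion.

Δu = 9.82 - 7.26 = 2.56 points.
Okun's law (growth form): g_Y = g_Y* - β × Δu = 2.70 - 2.61 × (2.56) = 2.7 - 6.6816 = -3.9816%.
Real GDP in the next year = 13396 × (1 - 3.9816/100) = 13396 × 0.960184 ≈ 12863 billion.

$12,863 billion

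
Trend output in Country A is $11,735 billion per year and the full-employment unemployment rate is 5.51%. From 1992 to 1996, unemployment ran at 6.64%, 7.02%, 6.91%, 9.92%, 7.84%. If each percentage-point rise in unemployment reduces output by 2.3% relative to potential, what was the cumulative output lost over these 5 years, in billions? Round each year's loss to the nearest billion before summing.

$2,910 billion

Year 1992: gap = -2.3 × (6.64 - 5.51) = -2.599%, loss ≈ 11735 × 2.599/100 ≈ 305.
Year 1993: gap = -2.3 × (7.02 - 5.51) = -3.473%, loss ≈ 11735 × 3.473/100 ≈ 408.
Year 1994: gap = -2.3 × (6.91 - 5.51) = -3.22%, loss ≈ 11735 × 3.22/100 ≈ 378.
Year 1995: gap = -2.3 × (9.92 - 5.51) = -10.143%, loss ≈ 11735 × 10.143/100 ≈ 1190.
Year 1996: gap = -2.3 × (7.84 - 5.51) = -5.359%, loss ≈ 11735 × 5.359/100 ≈ 629.
Total lost output = 305 + 408 + 378 + 1190 + 629 = 2910 billion.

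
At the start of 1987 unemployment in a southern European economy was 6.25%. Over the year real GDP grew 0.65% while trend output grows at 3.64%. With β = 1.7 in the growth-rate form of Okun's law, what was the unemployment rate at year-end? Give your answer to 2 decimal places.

8.01%

Growth-rate Okun's law: g_Y = g_Y* - β × Δu, so Δu = (g_Y* - g_Y)/β.
Δu = (3.64 - 0.65)/1.7 = 2.99/1.7 = 1.76 percentage points.
Year-end unemployment = 6.25 + 1.76 = 8.01%.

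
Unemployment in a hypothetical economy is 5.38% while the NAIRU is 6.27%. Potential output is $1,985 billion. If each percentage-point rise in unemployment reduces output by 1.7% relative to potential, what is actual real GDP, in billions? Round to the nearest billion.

Unemployment gap = 5.38 - 6.27 = -0.89 points, so the output gap is -1.7 × (-0.89) = 1.513%.
Actual GDP = 1985 × (1 + 1.513/100) = 1985 × 1.01513 ≈ 2015 billion.

$2,015 billion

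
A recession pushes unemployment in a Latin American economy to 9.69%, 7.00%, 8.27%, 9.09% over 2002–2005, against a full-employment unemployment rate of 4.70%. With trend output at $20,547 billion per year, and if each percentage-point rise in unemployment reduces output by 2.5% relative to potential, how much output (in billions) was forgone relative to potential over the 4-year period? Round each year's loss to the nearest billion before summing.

Year 2002: gap = -2.5 × (9.69 - 4.7) = -12.475%, loss ≈ 20547 × 12.475/100 ≈ 2563.
Year 2003: gap = -2.5 × (7 - 4.7) = -5.75%, loss ≈ 20547 × 5.75/100 ≈ 1181.
Year 2004: gap = -2.5 × (8.27 - 4.7) = -8.925%, loss ≈ 20547 × 8.925/100 ≈ 1834.
Year 2005: gap = -2.5 × (9.09 - 4.7) = -10.975%, loss ≈ 20547 × 10.975/100 ≈ 2255.
Total lost output = 2563 + 1181 + 1834 + 2255 = 7833 billion.

$7,833 billion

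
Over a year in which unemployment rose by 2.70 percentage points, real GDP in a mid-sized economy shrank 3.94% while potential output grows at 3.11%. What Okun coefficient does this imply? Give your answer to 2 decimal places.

β ≈ 2.61

Growth form: g_Y = g_Y* - β × Δu, so β = (g_Y* - g_Y)/Δu.
β = (3.11 + 3.94)/2.70 = 7.05/2.70 = 2.61.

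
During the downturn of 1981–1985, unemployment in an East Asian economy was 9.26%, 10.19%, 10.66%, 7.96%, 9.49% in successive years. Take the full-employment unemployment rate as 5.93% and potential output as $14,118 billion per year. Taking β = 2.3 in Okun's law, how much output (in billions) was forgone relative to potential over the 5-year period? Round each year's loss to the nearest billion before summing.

$5,815 billion

Year 1981: gap = -2.3 × (9.26 - 5.93) = -7.659%, loss ≈ 14118 × 7.659/100 ≈ 1081.
Year 1982: gap = -2.3 × (10.19 - 5.93) = -9.798%, loss ≈ 14118 × 9.798/100 ≈ 1383.
Year 1983: gap = -2.3 × (10.66 - 5.93) = -10.879%, loss ≈ 14118 × 10.879/100 ≈ 1536.
Year 1984: gap = -2.3 × (7.96 - 5.93) = -4.669%, loss ≈ 14118 × 4.669/100 ≈ 659.
Year 1985: gap = -2.3 × (9.49 - 5.93) = -8.188%, loss ≈ 14118 × 8.188/100 ≈ 1156.
Total lost output = 1081 + 1383 + 1536 + 659 + 1156 = 5815 billion.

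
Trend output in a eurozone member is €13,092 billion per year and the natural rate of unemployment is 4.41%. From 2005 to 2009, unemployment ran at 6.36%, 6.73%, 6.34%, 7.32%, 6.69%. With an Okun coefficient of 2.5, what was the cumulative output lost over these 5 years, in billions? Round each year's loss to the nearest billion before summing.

Year 2005: gap = -2.5 × (6.36 - 4.41) = -4.875%, loss ≈ 13092 × 4.875/100 ≈ 638.
Year 2006: gap = -2.5 × (6.73 - 4.41) = -5.8%, loss ≈ 13092 × 5.8/100 ≈ 759.
Year 2007: gap = -2.5 × (6.34 - 4.41) = -4.825%, loss ≈ 13092 × 4.825/100 ≈ 632.
Year 2008: gap = -2.5 × (7.32 - 4.41) = -7.275%, loss ≈ 13092 × 7.275/100 ≈ 952.
Year 2009: gap = -2.5 × (6.69 - 4.41) = -5.7%, loss ≈ 13092 × 5.7/100 ≈ 746.
Total lost output = 638 + 759 + 632 + 952 + 746 = 3727 billion.

€3,727 billion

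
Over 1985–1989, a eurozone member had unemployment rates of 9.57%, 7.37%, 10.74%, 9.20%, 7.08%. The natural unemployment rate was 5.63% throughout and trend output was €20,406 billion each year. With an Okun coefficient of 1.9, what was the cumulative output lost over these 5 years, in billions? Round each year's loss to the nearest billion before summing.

€6,130 billion

Year 1985: gap = -1.9 × (9.57 - 5.63) = -7.486%, loss ≈ 20406 × 7.486/100 ≈ 1528.
Year 1986: gap = -1.9 × (7.37 - 5.63) = -3.306%, loss ≈ 20406 × 3.306/100 ≈ 675.
Year 1987: gap = -1.9 × (10.74 - 5.63) = -9.709%, loss ≈ 20406 × 9.709/100 ≈ 1981.
Year 1988: gap = -1.9 × (9.2 - 5.63) = -6.783%, loss ≈ 20406 × 6.783/100 ≈ 1384.
Year 1989: gap = -1.9 × (7.08 - 5.63) = -2.755%, loss ≈ 20406 × 2.755/100 ≈ 562.
Total lost output = 1528 + 675 + 1981 + 1384 + 562 = 6130 billion.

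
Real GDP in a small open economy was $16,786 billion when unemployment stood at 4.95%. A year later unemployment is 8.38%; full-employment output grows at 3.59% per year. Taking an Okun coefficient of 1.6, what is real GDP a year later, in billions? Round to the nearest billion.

Δu = 8.38 - 4.95 = 3.43 points.
Okun's law (growth form): g_Y = g_Y* - β × Δu = 3.59 - 1.6 × (3.43) = 3.59 - 5.488 = -1.898%.
Real GDP in the next year = 16786 × (1 - 1.898/100) = 16786 × 0.98102 ≈ 16467 billion.

$16,467 billion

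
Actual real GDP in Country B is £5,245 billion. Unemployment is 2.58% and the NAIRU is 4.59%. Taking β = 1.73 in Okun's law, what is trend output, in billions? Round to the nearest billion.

£5,069 billion

Unemployment gap = 2.58 - 4.59 = -2.01 points, so output gap = -1.73 × (-2.01) = 3.4773%.
Since Y = Y* × (1 + gap/100), Y* = 5245/1.034773 ≈ 5069 billion.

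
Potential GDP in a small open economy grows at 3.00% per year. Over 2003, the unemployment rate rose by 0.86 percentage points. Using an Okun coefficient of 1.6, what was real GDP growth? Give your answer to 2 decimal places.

Growth-rate Okun's law: g_Y = g_Y* - β × Δu.
g_Y = 3.00 - 1.6 × (0.86) = 3 - 1.376 = 1.624%, i.e. 1.62% to 2 d.p.

1.62%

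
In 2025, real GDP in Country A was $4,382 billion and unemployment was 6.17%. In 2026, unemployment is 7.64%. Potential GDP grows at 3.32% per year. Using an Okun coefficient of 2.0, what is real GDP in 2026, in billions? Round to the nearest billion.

Δu = 7.64 - 6.17 = 1.47 points.
Okun's law (growth form): g_Y = g_Y* - β × Δu = 3.32 - 2.0 × (1.47) = 3.32 - 2.94 = 0.38%.
Real GDP in the next year = 4382 × (1 + 0.38/100) = 4382 × 1.0038 ≈ 4399 billion.

$4,399 billion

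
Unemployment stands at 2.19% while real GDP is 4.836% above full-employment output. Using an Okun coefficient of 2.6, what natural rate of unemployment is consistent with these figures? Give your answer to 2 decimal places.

From Okun's law, u - u* = -(output gap)/β = -(4.836)/2.6 = -1.86 points.
So u* = 2.19 + 1.86 = 4.05%.

4.05%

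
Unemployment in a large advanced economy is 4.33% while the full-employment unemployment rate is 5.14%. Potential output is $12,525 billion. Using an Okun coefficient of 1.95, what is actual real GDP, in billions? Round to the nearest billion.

$12,723 billion

Unemployment gap = 4.33 - 5.14 = -0.81 points, so the output gap is -1.95 × (-0.81) = 1.5795%.
Actual GDP = 12525 × (1 + 1.5795/100) = 12525 × 1.015795 ≈ 12723 billion.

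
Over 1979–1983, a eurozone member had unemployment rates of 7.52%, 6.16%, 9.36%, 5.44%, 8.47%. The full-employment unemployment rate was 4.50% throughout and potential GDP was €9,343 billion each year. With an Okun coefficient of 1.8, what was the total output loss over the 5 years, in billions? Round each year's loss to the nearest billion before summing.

€2,430 billion

Year 1979: gap = -1.8 × (7.52 - 4.5) = -5.436%, loss ≈ 9343 × 5.436/100 ≈ 508.
Year 1980: gap = -1.8 × (6.16 - 4.5) = -2.988%, loss ≈ 9343 × 2.988/100 ≈ 279.
Year 1981: gap = -1.8 × (9.36 - 4.5) = -8.748%, loss ≈ 9343 × 8.748/100 ≈ 817.
Year 1982: gap = -1.8 × (5.44 - 4.5) = -1.692%, loss ≈ 9343 × 1.692/100 ≈ 158.
Year 1983: gap = -1.8 × (8.47 - 4.5) = -7.146%, loss ≈ 9343 × 7.146/100 ≈ 668.
Total lost output = 508 + 279 + 817 + 158 + 668 = 2430 billion.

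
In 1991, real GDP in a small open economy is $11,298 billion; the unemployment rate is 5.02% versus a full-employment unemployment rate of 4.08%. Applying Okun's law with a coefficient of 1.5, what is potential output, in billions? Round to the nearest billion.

Unemployment gap = 5.02 - 4.08 = 0.94 points, so output gap = -1.5 × 0.94 = -1.41%.
Since Y = Y* × (1 + gap/100), Y* = 11298/0.9859 ≈ 11460 billion.

$11,460 billion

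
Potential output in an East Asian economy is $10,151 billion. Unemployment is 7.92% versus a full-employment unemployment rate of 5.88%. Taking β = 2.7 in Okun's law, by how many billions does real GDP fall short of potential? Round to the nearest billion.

$559 billion

Output gap = -2.7 × (7.92 - 5.88) = -2.7 × 2.04 = -5.508%.
Actual GDP ≈ 10151 × 0.94492 ≈ 9592 billion, so the shortfall is 10151 - 9592 = 559 billion.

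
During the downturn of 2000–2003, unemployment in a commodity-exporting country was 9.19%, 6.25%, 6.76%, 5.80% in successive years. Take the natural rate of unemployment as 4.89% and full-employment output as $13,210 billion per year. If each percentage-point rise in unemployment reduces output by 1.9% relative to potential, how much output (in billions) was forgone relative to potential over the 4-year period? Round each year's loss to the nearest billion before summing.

Year 2000: gap = -1.9 × (9.19 - 4.89) = -8.17%, loss ≈ 13210 × 8.17/100 ≈ 1079.
Year 2001: gap = -1.9 × (6.25 - 4.89) = -2.584%, loss ≈ 13210 × 2.584/100 ≈ 341.
Year 2002: gap = -1.9 × (6.76 - 4.89) = -3.553%, loss ≈ 13210 × 3.553/100 ≈ 469.
Year 2003: gap = -1.9 × (5.8 - 4.89) = -1.729%, loss ≈ 13210 × 1.729/100 ≈ 228.
Total lost output = 1079 + 341 + 469 + 228 = 2117 billion.

$2,117 billion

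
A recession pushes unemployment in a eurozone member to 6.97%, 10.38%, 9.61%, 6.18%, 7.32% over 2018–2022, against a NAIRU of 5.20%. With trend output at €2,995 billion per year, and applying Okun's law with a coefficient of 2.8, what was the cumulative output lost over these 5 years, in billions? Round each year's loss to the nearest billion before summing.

€1,212 billion

Year 2018: gap = -2.8 × (6.97 - 5.2) = -4.956%, loss ≈ 2995 × 4.956/100 ≈ 148.
Year 2019: gap = -2.8 × (10.38 - 5.2) = -14.504%, loss ≈ 2995 × 14.504/100 ≈ 434.
Year 2020: gap = -2.8 × (9.61 - 5.2) = -12.348%, loss ≈ 2995 × 12.348/100 ≈ 370.
Year 2021: gap = -2.8 × (6.18 - 5.2) = -2.744%, loss ≈ 2995 × 2.744/100 ≈ 82.
Year 2022: gap = -2.8 × (7.32 - 5.2) = -5.936%, loss ≈ 2995 × 5.936/100 ≈ 178.
Total lost output = 148 + 434 + 370 + 82 + 178 = 1212 billion.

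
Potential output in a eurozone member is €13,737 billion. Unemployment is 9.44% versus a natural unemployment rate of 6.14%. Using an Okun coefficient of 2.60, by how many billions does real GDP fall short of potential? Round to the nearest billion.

Output gap = -2.60 × (9.44 - 6.14) = -2.6 × 3.3 = -8.58%.
Actual GDP ≈ 13737 × 0.9142 ≈ 12558 billion, so the shortfall is 13737 - 12558 = 1179 billion.

€1,179 billion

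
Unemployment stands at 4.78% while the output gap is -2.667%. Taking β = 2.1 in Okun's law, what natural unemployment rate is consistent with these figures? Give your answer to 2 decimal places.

From Okun's law, u - u* = -(output gap)/β = -(-2.667)/2.1 = 1.27 points.
So u* = 4.78 - 1.27 = 3.51%.

3.51%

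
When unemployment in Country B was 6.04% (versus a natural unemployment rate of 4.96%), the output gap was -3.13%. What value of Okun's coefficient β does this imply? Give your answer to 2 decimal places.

Okun's law: output gap = -β × (u - u*).
-3.13 = -β × (6.04 - 4.96) = -β × 1.08, so β = 3.13/1.08 = 2.90.

β ≈ 2.90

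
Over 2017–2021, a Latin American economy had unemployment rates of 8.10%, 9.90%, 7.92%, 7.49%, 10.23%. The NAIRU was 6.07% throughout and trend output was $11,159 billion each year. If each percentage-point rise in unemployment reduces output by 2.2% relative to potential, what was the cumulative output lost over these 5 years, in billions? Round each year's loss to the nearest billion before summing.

$3,262 billion

Year 2017: gap = -2.2 × (8.1 - 6.07) = -4.466%, loss ≈ 11159 × 4.466/100 ≈ 498.
Year 2018: gap = -2.2 × (9.9 - 6.07) = -8.426%, loss ≈ 11159 × 8.426/100 ≈ 940.
Year 2019: gap = -2.2 × (7.92 - 6.07) = -4.07%, loss ≈ 11159 × 4.07/100 ≈ 454.
Year 2020: gap = -2.2 × (7.49 - 6.07) = -3.124%, loss ≈ 11159 × 3.124/100 ≈ 349.
Year 2021: gap = -2.2 × (10.23 - 6.07) = -9.152%, loss ≈ 11159 × 9.152/100 ≈ 1021.
Total lost output = 498 + 940 + 454 + 349 + 1021 = 3262 billion.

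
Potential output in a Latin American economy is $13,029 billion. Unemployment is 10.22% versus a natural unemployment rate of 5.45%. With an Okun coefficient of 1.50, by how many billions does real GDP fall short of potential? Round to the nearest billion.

$932 billion

Output gap = -1.50 × (10.22 - 5.45) = -1.5 × 4.77 = -7.155%.
Actual GDP ≈ 13029 × 0.92845 ≈ 12097 billion, so the shortfall is 13029 - 12097 = 932 billion.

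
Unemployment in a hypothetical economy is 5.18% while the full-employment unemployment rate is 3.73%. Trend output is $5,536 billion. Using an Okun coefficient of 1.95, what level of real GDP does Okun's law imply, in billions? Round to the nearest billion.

Unemployment gap = 5.18 - 3.73 = 1.45 points, so the output gap is -1.95 × 1.45 = -2.8275%.
Actual GDP = 5536 × (1 - 2.8275/100) = 5536 × 0.971725 ≈ 5379 billion.

$5,379 billion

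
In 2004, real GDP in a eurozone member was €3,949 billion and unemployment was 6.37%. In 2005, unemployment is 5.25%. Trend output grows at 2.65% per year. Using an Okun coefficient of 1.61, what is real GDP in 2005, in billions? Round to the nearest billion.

Δu = 5.25 - 6.37 = -1.12 points.
Okun's law (growth form): g_Y = g_Y* - β × Δu = 2.65 - 1.61 × (-1.12) = 2.65 + 1.8032 = 4.4532%.
Real GDP in the next year = 3949 × (1 + 4.4532/100) = 3949 × 1.044532 ≈ 4125 billion.

€4,125 billion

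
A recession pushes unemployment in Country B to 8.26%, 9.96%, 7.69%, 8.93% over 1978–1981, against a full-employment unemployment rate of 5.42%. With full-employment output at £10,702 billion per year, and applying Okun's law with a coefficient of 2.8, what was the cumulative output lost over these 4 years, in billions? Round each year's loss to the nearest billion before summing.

Year 1978: gap = -2.8 × (8.26 - 5.42) = -7.952%, loss ≈ 10702 × 7.952/100 ≈ 851.
Year 1979: gap = -2.8 × (9.96 - 5.42) = -12.712%, loss ≈ 10702 × 12.712/100 ≈ 1360.
Year 1980: gap = -2.8 × (7.69 - 5.42) = -6.356%, loss ≈ 10702 × 6.356/100 ≈ 680.
Year 1981: gap = -2.8 × (8.93 - 5.42) = -9.828%, loss ≈ 10702 × 9.828/100 ≈ 1052.
Total lost output = 851 + 1360 + 680 + 1052 = 3943 billion.

£3,943 billion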